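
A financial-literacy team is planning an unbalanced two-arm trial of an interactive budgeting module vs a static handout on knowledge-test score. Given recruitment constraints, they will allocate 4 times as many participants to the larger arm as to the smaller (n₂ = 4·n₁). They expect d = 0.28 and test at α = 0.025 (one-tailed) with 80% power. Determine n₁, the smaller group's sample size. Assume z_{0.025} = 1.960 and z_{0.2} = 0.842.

With allocation ratio k = n₂/n₁ = 4, Var(x̄₁−x̄₂) = σ²(1/n₁ + 1/(k·n₁)) = σ²·(k+1)/(k·n₁).
So n₁ = (1 + 1/k)·((z_{α} + z_β)/d)² = 1.250 × (2.802/0.28)².
n₁ = 1.250 × 100.14 = 125.2.
Round up: n₁ = 126, giving n₂ = 4 × 126 = 504.

n₁ = 126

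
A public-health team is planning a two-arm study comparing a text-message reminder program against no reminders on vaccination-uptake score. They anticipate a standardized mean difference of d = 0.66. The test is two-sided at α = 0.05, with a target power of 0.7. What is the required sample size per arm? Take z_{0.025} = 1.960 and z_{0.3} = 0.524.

For two independent groups with equal n: n = 2·((z_{α/2} + z_β) / d)².
z_{α/2} + z_β = 1.960 + 0.524 = 2.484.
n = 2 × (2.484 / 0.66)² = 2 × 3.764² = 2 × 14.16 = 28.3.
Round up to the next whole participant.

n = 29 per group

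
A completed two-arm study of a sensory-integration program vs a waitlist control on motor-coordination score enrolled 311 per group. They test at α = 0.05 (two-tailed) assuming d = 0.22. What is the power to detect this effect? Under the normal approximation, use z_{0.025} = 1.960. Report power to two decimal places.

For two equal groups, power = Φ(d·√(n/2) − z_{α/2}).
d·√(n/2) = 0.22 × √(311/2) = 0.22 × 12.470 = 2.743.
z_β = 2.743 − 1.960 = 0.783.
Power = Φ(0.783) = 0.783.

power ≈ 0.78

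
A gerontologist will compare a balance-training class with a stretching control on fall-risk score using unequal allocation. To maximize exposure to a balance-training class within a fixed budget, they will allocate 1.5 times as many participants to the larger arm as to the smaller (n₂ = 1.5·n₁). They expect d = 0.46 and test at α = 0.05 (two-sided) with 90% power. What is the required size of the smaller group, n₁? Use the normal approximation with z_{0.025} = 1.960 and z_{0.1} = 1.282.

With allocation ratio k = n₂/n₁ = 1.5, Var(x̄₁−x̄₂) = σ²(1/n₁ + 1/(k·n₁)) = σ²·(k+1)/(k·n₁).
So n₁ = (1 + 1/k)·((z_{α/2} + z_β)/d)² = 1.667 × (3.242/0.46)².
n₁ = 1.667 × 49.67 = 82.8.
Round up: n₁ = 83, giving n₂ = ⌈1.5 × 83⌉ = ⌈124.5⌉ = 125.

n₁ = 83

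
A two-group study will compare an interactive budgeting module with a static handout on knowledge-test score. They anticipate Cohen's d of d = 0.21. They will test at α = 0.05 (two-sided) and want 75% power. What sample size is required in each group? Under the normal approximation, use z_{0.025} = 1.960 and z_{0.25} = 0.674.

For two independent groups with equal n: n = 2·((z_{α/2} + z_β) / d)².
z_{α/2} + z_β = 1.960 + 0.674 = 2.634.
n = 2 × (2.634 / 0.21)² = 2 × 12.543² = 2 × 157.32 = 314.6.
Round up to the next whole participant.

n = 315 per group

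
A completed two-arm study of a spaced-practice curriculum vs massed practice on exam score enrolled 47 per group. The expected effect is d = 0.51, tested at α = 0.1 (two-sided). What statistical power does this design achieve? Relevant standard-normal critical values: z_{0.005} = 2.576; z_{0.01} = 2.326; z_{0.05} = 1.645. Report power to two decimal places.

power ≈ 0.80

For two equal groups, power = Φ(d·√(n/2) − z_{α/2}).
d·√(n/2) = 0.51 × √(47/2) = 0.51 × 4.848 = 2.472.
z_β = 2.472 − 1.645 = 0.827.
Power = Φ(0.827) = 0.796.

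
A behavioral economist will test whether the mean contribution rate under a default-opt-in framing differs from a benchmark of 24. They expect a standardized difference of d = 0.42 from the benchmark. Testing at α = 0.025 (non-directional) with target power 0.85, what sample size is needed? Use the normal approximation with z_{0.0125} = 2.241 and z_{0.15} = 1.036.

n = 61

For a one-sample test: n = ((z_{α/2} + z_β) / d)².
z_{α/2} + z_β = 2.241 + 1.036 = 3.277.
n = (3.277 / 0.42)² = 7.802² = 60.88.
Round up.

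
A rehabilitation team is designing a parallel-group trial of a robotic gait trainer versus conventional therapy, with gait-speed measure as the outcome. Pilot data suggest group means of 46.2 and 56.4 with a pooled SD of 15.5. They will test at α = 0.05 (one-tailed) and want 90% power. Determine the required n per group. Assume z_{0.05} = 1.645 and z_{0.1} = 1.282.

Cohen's d = |M₁ − M₂| / SD_pooled = |46.2 − 56.4| / 15.5 = 10.2 / 15.5 = 0.658.
For two independent groups with equal n: n = 2·((z_{α} + z_β) / d)².
z_{α} + z_β = 1.645 + 1.282 = 2.927.
n = 2 × (2.927 / 0.658)² = 2 × 4.448² = 2 × 19.79 = 39.6.
Round up to the next whole participant.

n = 40 per group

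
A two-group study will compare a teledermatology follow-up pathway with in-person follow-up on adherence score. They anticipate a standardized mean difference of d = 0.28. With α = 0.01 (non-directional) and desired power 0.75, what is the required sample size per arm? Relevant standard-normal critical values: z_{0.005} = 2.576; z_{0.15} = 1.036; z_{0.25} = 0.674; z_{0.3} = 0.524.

n = 270 per group

For two independent groups with equal n: n = 2·((z_{α/2} + z_β) / d)².
z_{α/2} + z_β = 2.576 + 0.674 = 3.250.
n = 2 × (3.250 / 0.28)² = 2 × 11.607² = 2 × 134.73 = 269.5.
Round up to the next whole participant.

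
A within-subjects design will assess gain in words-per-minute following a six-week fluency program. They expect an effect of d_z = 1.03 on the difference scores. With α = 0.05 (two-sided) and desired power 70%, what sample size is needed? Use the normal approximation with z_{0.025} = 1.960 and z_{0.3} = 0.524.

n = 6 pairs

For a paired (one-sample on differences) test: n = ((z_{α/2} + z_β) / d)².
z_{α/2} + z_β = 1.960 + 0.524 = 2.484.
n = (2.484 / 1.03)² = 2.412² = 5.82.
Round up.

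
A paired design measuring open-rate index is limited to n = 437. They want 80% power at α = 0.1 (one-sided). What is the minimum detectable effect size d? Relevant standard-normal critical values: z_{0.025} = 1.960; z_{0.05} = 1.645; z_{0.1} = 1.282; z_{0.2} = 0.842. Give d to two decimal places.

d_min ≈ 0.10

For a single sample (or paired design) of n = 437: d_min = (z_{α} + z_β)/√n.
z-sum = 1.282 + 0.842 = 2.124.
d_min = 2.124 / √437 = 2.124 / 20.905 = 0.102.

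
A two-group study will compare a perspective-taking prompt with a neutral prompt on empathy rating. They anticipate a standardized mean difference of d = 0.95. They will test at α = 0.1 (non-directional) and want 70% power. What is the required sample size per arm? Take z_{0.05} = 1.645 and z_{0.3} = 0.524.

n = 11 per group

For two independent groups with equal n: n = 2·((z_{α/2} + z_β) / d)².
z_{α/2} + z_β = 1.645 + 0.524 = 2.169.
n = 2 × (2.169 / 0.95)² = 2 × 2.283² = 2 × 5.21 = 10.4.
Round up to the next whole participant.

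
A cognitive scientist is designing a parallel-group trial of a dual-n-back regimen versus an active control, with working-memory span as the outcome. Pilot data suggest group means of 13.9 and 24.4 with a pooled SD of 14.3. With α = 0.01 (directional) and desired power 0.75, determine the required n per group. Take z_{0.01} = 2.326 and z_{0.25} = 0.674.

Cohen's d = |M₁ − M₂| / SD_pooled = |13.9 − 24.4| / 14.3 = 10.5 / 14.3 = 0.734.
For two independent groups with equal n: n = 2·((z_{α} + z_β) / d)².
z_{α} + z_β = 2.326 + 0.674 = 3.000.
n = 2 × (3.000 / 0.734)² = 2 × 4.087² = 2 × 16.71 = 33.4.
Round up to the next whole participant.

n = 34 per group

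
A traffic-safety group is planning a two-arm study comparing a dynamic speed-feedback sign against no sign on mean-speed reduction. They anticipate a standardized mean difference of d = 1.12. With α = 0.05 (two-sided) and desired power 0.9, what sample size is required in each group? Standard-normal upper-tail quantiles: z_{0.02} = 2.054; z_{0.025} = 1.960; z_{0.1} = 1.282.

For two independent groups with equal n: n = 2·((z_{α/2} + z_β) / d)².
z_{α/2} + z_β = 1.960 + 1.282 = 3.242.
n = 2 × (3.242 / 1.12)² = 2 × 2.895² = 2 × 8.38 = 16.8.
Round up to the next whole participant.

n = 17 per group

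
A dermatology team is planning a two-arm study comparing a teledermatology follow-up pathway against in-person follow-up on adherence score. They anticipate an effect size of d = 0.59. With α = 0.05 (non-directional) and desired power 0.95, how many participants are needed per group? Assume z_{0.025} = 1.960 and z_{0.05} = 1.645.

n = 75 per group

For two independent groups with equal n: n = 2·((z_{α/2} + z_β) / d)².
z_{α/2} + z_β = 1.960 + 1.645 = 3.605.
n = 2 × (3.605 / 0.59)² = 2 × 6.110² = 2 × 37.33 = 74.7.
Round up to the next whole participant.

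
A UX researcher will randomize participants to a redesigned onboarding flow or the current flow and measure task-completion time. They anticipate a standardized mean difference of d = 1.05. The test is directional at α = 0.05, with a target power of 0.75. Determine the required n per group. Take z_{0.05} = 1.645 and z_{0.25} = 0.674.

n = 10 per group

For two independent groups with equal n: n = 2·((z_{α} + z_β) / d)².
z_{α} + z_β = 1.645 + 0.674 = 2.319.
n = 2 × (2.319 / 1.05)² = 2 × 2.209² = 2 × 4.88 = 9.8.
Round up to the next whole participant.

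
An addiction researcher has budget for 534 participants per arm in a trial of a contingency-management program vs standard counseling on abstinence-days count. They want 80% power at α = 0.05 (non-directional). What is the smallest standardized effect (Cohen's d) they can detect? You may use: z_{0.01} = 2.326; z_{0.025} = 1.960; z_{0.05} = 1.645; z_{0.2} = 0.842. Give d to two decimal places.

For two independent groups of n = 534 each: d_min = (z_{α/2} + z_β)·√(2/n).
z-sum = 1.960 + 0.842 = 2.802.
d_min = 2.802 × √(2/534) = 2.802 × 0.0612 = 0.171.

d_min ≈ 0.17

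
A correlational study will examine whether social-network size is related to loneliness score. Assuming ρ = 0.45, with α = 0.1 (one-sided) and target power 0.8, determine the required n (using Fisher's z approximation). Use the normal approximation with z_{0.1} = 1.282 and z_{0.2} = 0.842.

n = 23

Fisher's z: C = ½·ln((1+r)/(1−r)) = ½·ln(2.6364) = 0.4847.
n = ((z_{α} + z_β)/C)² + 3.
(1.282 + 0.842) / 0.4847 = 2.124 / 0.4847 = 4.382.
n = 4.382² + 3 = 19.20 + 3 = 22.2.
Round up.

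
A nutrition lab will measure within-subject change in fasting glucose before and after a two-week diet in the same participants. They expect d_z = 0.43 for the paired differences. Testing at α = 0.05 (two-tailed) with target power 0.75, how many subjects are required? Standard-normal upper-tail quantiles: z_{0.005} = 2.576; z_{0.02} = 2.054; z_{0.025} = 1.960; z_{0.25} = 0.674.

For a paired (one-sample on differences) test: n = ((z_{α/2} + z_β) / d)².
z_{α/2} + z_β = 1.960 + 0.674 = 2.634.
n = (2.634 / 0.43)² = 6.126² = 37.52.
Round up.

n = 38 pairs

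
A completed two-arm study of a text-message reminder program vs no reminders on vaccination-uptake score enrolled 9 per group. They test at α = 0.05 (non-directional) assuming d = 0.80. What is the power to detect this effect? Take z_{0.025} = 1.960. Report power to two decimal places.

For two equal groups, power = Φ(d·√(n/2) − z_{α/2}).
d·√(n/2) = 0.80 × √(9/2) = 0.80 × 2.121 = 1.697.
z_β = 1.697 − 1.960 = -0.263.
Power = Φ(-0.263) = 0.396.

power ≈ 0.40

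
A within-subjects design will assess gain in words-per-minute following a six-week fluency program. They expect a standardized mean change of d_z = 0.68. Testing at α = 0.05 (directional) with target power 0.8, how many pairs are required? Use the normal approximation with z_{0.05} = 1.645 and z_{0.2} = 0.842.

For a paired (one-sample on differences) test: n = ((z_{α} + z_β) / d)².
z_{α} + z_β = 1.645 + 0.842 = 2.487.
n = (2.487 / 0.68)² = 3.657² = 13.38.
Round up.

n = 14 pairs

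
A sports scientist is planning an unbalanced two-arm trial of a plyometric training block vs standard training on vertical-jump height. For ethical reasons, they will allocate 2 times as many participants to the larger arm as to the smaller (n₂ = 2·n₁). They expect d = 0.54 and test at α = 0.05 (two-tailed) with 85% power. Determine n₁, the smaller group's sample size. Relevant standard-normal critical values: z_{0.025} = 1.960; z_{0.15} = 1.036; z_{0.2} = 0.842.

n₁ = 47

With allocation ratio k = n₂/n₁ = 2, Var(x̄₁−x̄₂) = σ²(1/n₁ + 1/(k·n₁)) = σ²·(k+1)/(k·n₁).
So n₁ = (1 + 1/k)·((z_{α/2} + z_β)/d)² = 1.500 × (2.996/0.54)².
n₁ = 1.500 × 30.78 = 46.2.
Round up: n₁ = 47, giving n₂ = 2 × 47 = 94.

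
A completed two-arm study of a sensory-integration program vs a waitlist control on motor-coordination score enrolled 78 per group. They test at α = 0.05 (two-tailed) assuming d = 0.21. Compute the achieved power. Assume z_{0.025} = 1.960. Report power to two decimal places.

For two equal groups, power = Φ(d·√(n/2) − z_{α/2}).
d·√(n/2) = 0.21 × √(78/2) = 0.21 × 6.245 = 1.311.
z_β = 1.311 − 1.960 = -0.649.
Power = Φ(-0.649) = 0.258.

power ≈ 0.26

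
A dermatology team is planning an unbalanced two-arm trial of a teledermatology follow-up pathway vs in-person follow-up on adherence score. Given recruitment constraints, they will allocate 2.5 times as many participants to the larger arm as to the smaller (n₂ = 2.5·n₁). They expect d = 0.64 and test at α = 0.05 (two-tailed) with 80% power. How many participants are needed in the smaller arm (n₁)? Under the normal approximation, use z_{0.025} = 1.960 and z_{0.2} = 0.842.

With allocation ratio k = n₂/n₁ = 2.5, Var(x̄₁−x̄₂) = σ²(1/n₁ + 1/(k·n₁)) = σ²·(k+1)/(k·n₁).
So n₁ = (1 + 1/k)·((z_{α/2} + z_β)/d)² = 1.400 × (2.802/0.64)².
n₁ = 1.400 × 19.17 = 26.8.
Round up: n₁ = 27, giving n₂ = ⌈2.5 × 27⌉ = ⌈67.5⌉ = 68.

n₁ = 27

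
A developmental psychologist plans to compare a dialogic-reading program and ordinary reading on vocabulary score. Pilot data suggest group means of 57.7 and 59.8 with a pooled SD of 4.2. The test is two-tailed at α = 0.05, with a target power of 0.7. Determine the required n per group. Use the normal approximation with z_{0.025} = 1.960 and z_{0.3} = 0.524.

Cohen's d = |M₁ − M₂| / SD_pooled = |57.7 − 59.8| / 4.2 = 2.1 / 4.2 = 0.500.
For two independent groups with equal n: n = 2·((z_{α/2} + z_β) / d)².
z_{α/2} + z_β = 1.960 + 0.524 = 2.484.
n = 2 × (2.484 / 0.500)² = 2 × 4.968² = 2 × 24.68 = 49.4.
Round up to the next whole participant.

n = 50 per group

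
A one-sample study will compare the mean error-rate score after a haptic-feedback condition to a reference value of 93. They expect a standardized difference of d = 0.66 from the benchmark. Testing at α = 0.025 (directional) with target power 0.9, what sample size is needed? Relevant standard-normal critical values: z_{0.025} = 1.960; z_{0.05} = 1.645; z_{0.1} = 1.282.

For a one-sample test: n = ((z_{α} + z_β) / d)².
z_{α} + z_β = 1.960 + 1.282 = 3.242.
n = (3.242 / 0.66)² = 4.912² = 24.13.
Round up.

n = 25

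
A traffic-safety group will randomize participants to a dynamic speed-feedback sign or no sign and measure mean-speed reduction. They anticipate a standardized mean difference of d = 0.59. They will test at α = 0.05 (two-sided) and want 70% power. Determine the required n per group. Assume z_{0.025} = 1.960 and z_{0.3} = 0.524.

n = 36 per group

For two independent groups with equal n: n = 2·((z_{α/2} + z_β) / d)².
z_{α/2} + z_β = 1.960 + 0.524 = 2.484.
n = 2 × (2.484 / 0.59)² = 2 × 4.210² = 2 × 17.73 = 35.5.
Round up to the next whole participant.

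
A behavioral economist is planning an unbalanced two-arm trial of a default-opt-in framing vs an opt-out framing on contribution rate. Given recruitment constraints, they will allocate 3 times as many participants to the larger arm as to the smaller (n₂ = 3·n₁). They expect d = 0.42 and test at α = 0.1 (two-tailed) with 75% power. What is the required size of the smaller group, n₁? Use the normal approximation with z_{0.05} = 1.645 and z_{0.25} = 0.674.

With allocation ratio k = n₂/n₁ = 3, Var(x̄₁−x̄₂) = σ²(1/n₁ + 1/(k·n₁)) = σ²·(k+1)/(k·n₁).
So n₁ = (1 + 1/k)·((z_{α/2} + z_β)/d)² = 1.333 × (2.319/0.42)².
n₁ = 1.333 × 30.49 = 40.6.
Round up: n₁ = 41, giving n₂ = 3 × 41 = 123.

n₁ = 41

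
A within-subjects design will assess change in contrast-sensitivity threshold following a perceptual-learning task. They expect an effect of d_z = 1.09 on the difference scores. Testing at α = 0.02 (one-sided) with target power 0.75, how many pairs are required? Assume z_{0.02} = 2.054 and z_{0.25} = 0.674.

n = 7 pairs

For a paired (one-sample on differences) test: n = ((z_{α} + z_β) / d)².
z_{α} + z_β = 2.054 + 0.674 = 2.728.
n = (2.728 / 1.09)² = 2.503² = 6.26.
Round up.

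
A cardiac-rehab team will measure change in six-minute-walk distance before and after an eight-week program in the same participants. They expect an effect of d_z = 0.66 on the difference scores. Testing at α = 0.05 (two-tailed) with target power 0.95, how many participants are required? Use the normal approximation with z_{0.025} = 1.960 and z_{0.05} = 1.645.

For a paired (one-sample on differences) test: n = ((z_{α/2} + z_β) / d)².
z_{α/2} + z_β = 1.960 + 1.645 = 3.605.
n = (3.605 / 0.66)² = 5.462² = 29.83.
Round up.

n = 30 pairs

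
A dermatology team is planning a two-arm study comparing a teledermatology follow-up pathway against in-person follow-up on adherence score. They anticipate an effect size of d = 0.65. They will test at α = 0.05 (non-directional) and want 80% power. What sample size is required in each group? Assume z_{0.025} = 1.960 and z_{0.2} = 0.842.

n = 38 per group

For two independent groups with equal n: n = 2·((z_{α/2} + z_β) / d)².
z_{α/2} + z_β = 1.960 + 0.842 = 2.802.
n = 2 × (2.802 / 0.65)² = 2 × 4.311² = 2 × 18.58 = 37.2.
Round up to the next whole participant.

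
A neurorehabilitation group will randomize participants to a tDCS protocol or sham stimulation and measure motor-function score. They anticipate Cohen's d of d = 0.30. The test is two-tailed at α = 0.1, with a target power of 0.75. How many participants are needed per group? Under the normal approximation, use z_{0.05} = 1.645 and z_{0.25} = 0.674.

For two independent groups with equal n: n = 2·((z_{α/2} + z_β) / d)².
z_{α/2} + z_β = 1.645 + 0.674 = 2.319.
n = 2 × (2.319 / 0.30)² = 2 × 7.730² = 2 × 59.75 = 119.5.
Round up to the next whole participant.

n = 120 per group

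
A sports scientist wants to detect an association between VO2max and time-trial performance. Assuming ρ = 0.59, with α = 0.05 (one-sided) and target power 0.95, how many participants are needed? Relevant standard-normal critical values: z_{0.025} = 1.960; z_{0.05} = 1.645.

n = 27

Fisher's z: C = ½·ln((1+r)/(1−r)) = ½·ln(3.8780) = 0.6777.
n = ((z_{α} + z_β)/C)² + 3.
(1.645 + 1.645) / 0.6777 = 3.290 / 0.6777 = 4.855.
n = 4.855² + 3 = 23.57 + 3 = 26.6.
Round up.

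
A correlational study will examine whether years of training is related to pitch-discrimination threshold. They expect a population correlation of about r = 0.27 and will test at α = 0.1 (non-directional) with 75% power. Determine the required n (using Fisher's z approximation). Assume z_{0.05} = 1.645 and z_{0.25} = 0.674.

Fisher's z: C = ½·ln((1+r)/(1−r)) = ½·ln(1.7397) = 0.2769.
n = ((z_{α/2} + z_β)/C)² + 3.
(1.645 + 0.674) / 0.2769 = 2.319 / 0.2769 = 8.375.
n = 8.375² + 3 = 70.14 + 3 = 73.1.
Round up.

n = 74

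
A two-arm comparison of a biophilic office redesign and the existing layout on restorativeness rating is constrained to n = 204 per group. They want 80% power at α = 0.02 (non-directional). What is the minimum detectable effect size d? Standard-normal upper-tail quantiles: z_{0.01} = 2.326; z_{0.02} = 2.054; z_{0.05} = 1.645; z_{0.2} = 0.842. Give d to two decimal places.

d_min ≈ 0.31

For two independent groups of n = 204 each: d_min = (z_{α/2} + z_β)·√(2/n).
z-sum = 2.326 + 0.842 = 3.168.
d_min = 3.168 × √(2/204) = 3.168 × 0.0990 = 0.314.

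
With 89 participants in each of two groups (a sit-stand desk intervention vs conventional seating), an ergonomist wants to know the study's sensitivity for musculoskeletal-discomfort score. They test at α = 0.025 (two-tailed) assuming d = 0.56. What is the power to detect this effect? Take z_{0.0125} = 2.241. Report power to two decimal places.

For two equal groups, power = Φ(d·√(n/2) − z_{α/2}).
d·√(n/2) = 0.56 × √(89/2) = 0.56 × 6.671 = 3.736.
z_β = 3.736 − 2.241 = 1.495.
Power = Φ(1.495) = 0.932.

power ≈ 0.93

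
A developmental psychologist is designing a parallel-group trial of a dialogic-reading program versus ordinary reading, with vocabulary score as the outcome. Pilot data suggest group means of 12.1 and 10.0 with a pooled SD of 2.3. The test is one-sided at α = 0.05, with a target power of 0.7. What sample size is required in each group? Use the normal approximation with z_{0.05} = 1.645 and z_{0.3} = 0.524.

Cohen's d = |M₁ − M₂| / SD_pooled = |12.1 − 10.0| / 2.3 = 2.1 / 2.3 = 0.913.
For two independent groups with equal n: n = 2·((z_{α} + z_β) / d)².
z_{α} + z_β = 1.645 + 0.524 = 2.169.
n = 2 × (2.169 / 0.913)² = 2 × 2.376² = 2 × 5.64 = 11.3.
Round up to the next whole participant.

n = 12 per group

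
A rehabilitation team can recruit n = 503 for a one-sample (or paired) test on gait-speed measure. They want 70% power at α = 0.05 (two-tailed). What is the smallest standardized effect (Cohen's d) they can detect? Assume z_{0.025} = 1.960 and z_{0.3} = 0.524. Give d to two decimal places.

d_min ≈ 0.11

For a single sample (or paired design) of n = 503: d_min = (z_{α/2} + z_β)/√n.
z-sum = 1.960 + 0.524 = 2.484.
d_min = 2.484 / √503 = 2.484 / 22.428 = 0.111.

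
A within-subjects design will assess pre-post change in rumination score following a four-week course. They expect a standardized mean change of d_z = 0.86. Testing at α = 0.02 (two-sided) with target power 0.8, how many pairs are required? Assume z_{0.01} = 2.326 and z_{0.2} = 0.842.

For a paired (one-sample on differences) test: n = ((z_{α/2} + z_β) / d)².
z_{α/2} + z_β = 2.326 + 0.842 = 3.168.
n = (3.168 / 0.86)² = 3.684² = 13.57.
Round up.

n = 14 pairs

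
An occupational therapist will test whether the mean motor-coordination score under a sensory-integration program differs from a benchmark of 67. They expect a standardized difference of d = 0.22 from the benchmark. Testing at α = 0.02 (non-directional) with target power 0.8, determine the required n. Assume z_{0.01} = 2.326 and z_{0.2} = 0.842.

n = 208

For a one-sample test: n = ((z_{α/2} + z_β) / d)².
z_{α/2} + z_β = 2.326 + 0.842 = 3.168.
n = (3.168 / 0.22)² = 14.400² = 207.36.
Round up.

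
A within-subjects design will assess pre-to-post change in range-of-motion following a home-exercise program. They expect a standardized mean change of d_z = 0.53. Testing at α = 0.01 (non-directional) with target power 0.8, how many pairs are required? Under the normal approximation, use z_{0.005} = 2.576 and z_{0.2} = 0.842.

n = 42 pairs

For a paired (one-sample on differences) test: n = ((z_{α/2} + z_β) / d)².
z_{α/2} + z_β = 2.576 + 0.842 = 3.418.
n = (3.418 / 0.53)² = 6.449² = 41.59.
Round up.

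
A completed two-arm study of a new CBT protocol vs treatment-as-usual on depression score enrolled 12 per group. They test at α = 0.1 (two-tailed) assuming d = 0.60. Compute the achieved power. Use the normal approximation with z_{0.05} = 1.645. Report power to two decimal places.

power ≈ 0.43

For two equal groups, power = Φ(d·√(n/2) − z_{α/2}).
d·√(n/2) = 0.60 × √(12/2) = 0.60 × 2.449 = 1.470.
z_β = 1.470 − 1.645 = -0.175.
Power = Φ(-0.175) = 0.430.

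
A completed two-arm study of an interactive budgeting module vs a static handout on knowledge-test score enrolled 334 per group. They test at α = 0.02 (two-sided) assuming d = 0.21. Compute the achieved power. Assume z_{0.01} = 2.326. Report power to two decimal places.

power ≈ 0.65

For two equal groups, power = Φ(d·√(n/2) − z_{α/2}).
d·√(n/2) = 0.21 × √(334/2) = 0.21 × 12.923 = 2.714.
z_β = 2.714 − 2.326 = 0.388.
Power = Φ(0.388) = 0.651.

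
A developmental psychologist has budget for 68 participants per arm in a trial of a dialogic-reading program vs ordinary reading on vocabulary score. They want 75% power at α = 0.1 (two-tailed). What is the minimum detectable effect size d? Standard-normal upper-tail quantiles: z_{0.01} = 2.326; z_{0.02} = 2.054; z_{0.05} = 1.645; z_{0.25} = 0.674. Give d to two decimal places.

d_min ≈ 0.40

For two independent groups of n = 68 each: d_min = (z_{α/2} + z_β)·√(2/n).
z-sum = 1.645 + 0.674 = 2.319.
d_min = 2.319 × √(2/68) = 2.319 × 0.1715 = 0.398.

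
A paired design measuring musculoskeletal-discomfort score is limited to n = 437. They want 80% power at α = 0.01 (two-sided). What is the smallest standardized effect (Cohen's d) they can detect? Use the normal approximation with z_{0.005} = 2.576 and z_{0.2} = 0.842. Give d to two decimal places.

d_min ≈ 0.16

For a single sample (or paired design) of n = 437: d_min = (z_{α/2} + z_β)/√n.
z-sum = 2.576 + 0.842 = 3.418.
d_min = 3.418 / √437 = 3.418 / 20.905 = 0.164.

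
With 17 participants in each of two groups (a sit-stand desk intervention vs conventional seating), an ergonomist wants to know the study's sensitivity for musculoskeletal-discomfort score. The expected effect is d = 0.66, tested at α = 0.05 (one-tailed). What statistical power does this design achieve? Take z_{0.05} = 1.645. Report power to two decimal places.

For two equal groups, power = Φ(d·√(n/2) − z_{α}).
d·√(n/2) = 0.66 × √(17/2) = 0.66 × 2.915 = 1.924.
z_β = 1.924 − 1.645 = 0.279.
Power = Φ(0.279) = 0.610.

power ≈ 0.61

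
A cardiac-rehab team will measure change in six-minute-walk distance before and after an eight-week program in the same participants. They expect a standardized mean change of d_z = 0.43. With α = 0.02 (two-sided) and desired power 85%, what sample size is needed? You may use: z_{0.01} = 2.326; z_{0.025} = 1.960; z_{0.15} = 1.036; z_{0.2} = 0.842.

n = 62 pairs

For a paired (one-sample on differences) test: n = ((z_{α/2} + z_β) / d)².
z_{α/2} + z_β = 2.326 + 1.036 = 3.362.
n = (3.362 / 0.43)² = 7.819² = 61.13.
Round up.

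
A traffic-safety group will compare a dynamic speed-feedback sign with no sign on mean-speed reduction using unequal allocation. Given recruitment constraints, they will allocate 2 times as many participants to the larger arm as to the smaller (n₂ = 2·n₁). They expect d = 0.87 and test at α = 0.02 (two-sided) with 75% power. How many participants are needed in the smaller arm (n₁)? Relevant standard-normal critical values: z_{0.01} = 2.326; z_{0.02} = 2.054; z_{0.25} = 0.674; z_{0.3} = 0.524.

n₁ = 18

With allocation ratio k = n₂/n₁ = 2, Var(x̄₁−x̄₂) = σ²(1/n₁ + 1/(k·n₁)) = σ²·(k+1)/(k·n₁).
So n₁ = (1 + 1/k)·((z_{α/2} + z_β)/d)² = 1.500 × (3.000/0.87)².
n₁ = 1.500 × 11.89 = 17.8.
Round up: n₁ = 18, giving n₂ = 2 × 18 = 36.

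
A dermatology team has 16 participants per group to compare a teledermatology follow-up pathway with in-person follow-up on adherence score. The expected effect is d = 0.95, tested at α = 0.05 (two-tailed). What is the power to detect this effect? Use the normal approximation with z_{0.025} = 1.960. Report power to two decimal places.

power ≈ 0.77

For two equal groups, power = Φ(d·√(n/2) − z_{α/2}).
d·√(n/2) = 0.95 × √(16/2) = 0.95 × 2.828 = 2.687.
z_β = 2.687 − 1.960 = 0.727.
Power = Φ(0.727) = 0.766.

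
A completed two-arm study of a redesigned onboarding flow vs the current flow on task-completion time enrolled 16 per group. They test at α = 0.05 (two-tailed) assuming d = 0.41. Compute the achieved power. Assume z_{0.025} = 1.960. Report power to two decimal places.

power ≈ 0.21

For two equal groups, power = Φ(d·√(n/2) − z_{α/2}).
d·√(n/2) = 0.41 × √(16/2) = 0.41 × 2.828 = 1.160.
z_β = 1.160 − 1.960 = -0.800.
Power = Φ(-0.800) = 0.212.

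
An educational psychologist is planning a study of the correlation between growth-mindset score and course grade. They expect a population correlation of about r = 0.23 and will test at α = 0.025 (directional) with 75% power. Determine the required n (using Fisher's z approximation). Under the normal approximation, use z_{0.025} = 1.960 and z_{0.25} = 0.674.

n = 130

Fisher's z: C = ½·ln((1+r)/(1−r)) = ½·ln(1.5974) = 0.2342.
n = ((z_{α} + z_β)/C)² + 3.
(1.960 + 0.674) / 0.2342 = 2.634 / 0.2342 = 11.247.
n = 11.247² + 3 = 126.49 + 3 = 129.5.
Round up.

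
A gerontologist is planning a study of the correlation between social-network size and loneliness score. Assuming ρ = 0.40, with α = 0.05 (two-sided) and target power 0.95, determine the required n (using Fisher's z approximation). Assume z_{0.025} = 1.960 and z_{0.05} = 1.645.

n = 76

Fisher's z: C = ½·ln((1+r)/(1−r)) = ½·ln(2.3333) = 0.4236.
n = ((z_{α/2} + z_β)/C)² + 3.
(1.960 + 1.645) / 0.4236 = 3.605 / 0.4236 = 8.510.
n = 8.510² + 3 = 72.43 + 3 = 75.4.
Round up.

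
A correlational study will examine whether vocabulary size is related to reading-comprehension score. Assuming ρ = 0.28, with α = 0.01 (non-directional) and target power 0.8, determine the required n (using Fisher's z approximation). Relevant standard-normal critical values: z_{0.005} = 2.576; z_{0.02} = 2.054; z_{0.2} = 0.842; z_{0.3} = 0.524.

n = 145

Fisher's z: C = ½·ln((1+r)/(1−r)) = ½·ln(1.7778) = 0.2877.
n = ((z_{α/2} + z_β)/C)² + 3.
(2.576 + 0.842) / 0.2877 = 3.418 / 0.2877 = 11.880.
n = 11.880² + 3 = 141.14 + 3 = 144.1.
Round up.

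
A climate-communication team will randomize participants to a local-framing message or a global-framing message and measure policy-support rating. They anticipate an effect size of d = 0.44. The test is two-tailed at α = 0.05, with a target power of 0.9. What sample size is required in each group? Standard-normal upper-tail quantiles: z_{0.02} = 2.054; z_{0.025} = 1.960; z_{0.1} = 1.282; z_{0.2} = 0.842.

n = 109 per group

For two independent groups with equal n: n = 2·((z_{α/2} + z_β) / d)².
z_{α/2} + z_β = 1.960 + 1.282 = 3.242.
n = 2 × (3.242 / 0.44)² = 2 × 7.368² = 2 × 54.29 = 108.6.
Round up to the next whole participant.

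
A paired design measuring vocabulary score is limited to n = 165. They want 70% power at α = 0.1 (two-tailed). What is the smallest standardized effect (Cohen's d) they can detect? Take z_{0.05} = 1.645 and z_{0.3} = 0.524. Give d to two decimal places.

d_min ≈ 0.17

For a single sample (or paired design) of n = 165: d_min = (z_{α/2} + z_β)/√n.
z-sum = 1.645 + 0.524 = 2.169.
d_min = 2.169 / √165 = 2.169 / 12.845 = 0.169.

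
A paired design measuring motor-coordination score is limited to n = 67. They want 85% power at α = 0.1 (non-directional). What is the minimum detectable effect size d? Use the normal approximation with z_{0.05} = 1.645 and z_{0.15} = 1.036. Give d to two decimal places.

d_min ≈ 0.33

For a single sample (or paired design) of n = 67: d_min = (z_{α/2} + z_β)/√n.
z-sum = 1.645 + 1.036 = 2.681.
d_min = 2.681 / √67 = 2.681 / 8.185 = 0.328.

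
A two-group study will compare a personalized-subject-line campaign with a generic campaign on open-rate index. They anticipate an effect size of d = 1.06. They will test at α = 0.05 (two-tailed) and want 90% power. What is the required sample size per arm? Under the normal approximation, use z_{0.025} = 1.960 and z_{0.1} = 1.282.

n = 19 per group

For two independent groups with equal n: n = 2·((z_{α/2} + z_β) / d)².
z_{α/2} + z_β = 1.960 + 1.282 = 3.242.
n = 2 × (3.242 / 1.06)² = 2 × 3.058² = 2 × 9.35 = 18.7.
Round up to the next whole participant.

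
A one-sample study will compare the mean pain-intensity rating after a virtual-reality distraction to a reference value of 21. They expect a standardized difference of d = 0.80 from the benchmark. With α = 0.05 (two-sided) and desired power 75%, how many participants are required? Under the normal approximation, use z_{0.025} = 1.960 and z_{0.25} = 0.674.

n = 11

For a one-sample test: n = ((z_{α/2} + z_β) / d)².
z_{α/2} + z_β = 1.960 + 0.674 = 2.634.
n = (2.634 / 0.80)² = 3.292² = 10.84.
Round up.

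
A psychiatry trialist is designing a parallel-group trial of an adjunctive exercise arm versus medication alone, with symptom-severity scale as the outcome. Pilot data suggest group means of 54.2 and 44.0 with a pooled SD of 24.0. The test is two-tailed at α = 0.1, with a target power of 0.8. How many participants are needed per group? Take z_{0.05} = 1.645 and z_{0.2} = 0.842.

Cohen's d = |M₁ − M₂| / SD_pooled = |54.2 − 44.0| / 24.0 = 10.2 / 24.0 = 0.425.
For two independent groups with equal n: n = 2·((z_{α/2} + z_β) / d)².
z_{α/2} + z_β = 1.645 + 0.842 = 2.487.
n = 2 × (2.487 / 0.425)² = 2 × 5.852² = 2 × 34.24 = 68.5.
Round up to the next whole participant.

n = 69 per group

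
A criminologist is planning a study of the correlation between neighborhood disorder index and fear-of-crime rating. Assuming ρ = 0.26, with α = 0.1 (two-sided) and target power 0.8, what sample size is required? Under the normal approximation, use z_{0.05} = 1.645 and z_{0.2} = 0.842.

Fisher's z: C = ½·ln((1+r)/(1−r)) = ½·ln(1.7027) = 0.2661.
n = ((z_{α/2} + z_β)/C)² + 3.
(1.645 + 0.842) / 0.2661 = 2.487 / 0.2661 = 9.346.
n = 9.346² + 3 = 87.35 + 3 = 90.3.
Round up.

n = 91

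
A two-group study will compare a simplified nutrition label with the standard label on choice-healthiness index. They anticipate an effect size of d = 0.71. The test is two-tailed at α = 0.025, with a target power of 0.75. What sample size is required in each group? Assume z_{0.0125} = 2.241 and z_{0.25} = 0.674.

For two independent groups with equal n: n = 2·((z_{α/2} + z_β) / d)².
z_{α/2} + z_β = 2.241 + 0.674 = 2.915.
n = 2 × (2.915 / 0.71)² = 2 × 4.106² = 2 × 16.86 = 33.7.
Round up to the next whole participant.

n = 34 per group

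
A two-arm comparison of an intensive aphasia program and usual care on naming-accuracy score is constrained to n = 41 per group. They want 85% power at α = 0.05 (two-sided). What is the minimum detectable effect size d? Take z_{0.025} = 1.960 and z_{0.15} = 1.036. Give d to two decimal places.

For two independent groups of n = 41 each: d_min = (z_{α/2} + z_β)·√(2/n).
z-sum = 1.960 + 1.036 = 2.996.
d_min = 2.996 × √(2/41) = 2.996 × 0.2209 = 0.662.

d_min ≈ 0.66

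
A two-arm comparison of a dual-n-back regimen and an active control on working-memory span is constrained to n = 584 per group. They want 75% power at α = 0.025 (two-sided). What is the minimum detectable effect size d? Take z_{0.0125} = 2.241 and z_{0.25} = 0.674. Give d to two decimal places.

d_min ≈ 0.17

For two independent groups of n = 584 each: d_min = (z_{α/2} + z_β)·√(2/n).
z-sum = 2.241 + 0.674 = 2.915.
d_min = 2.915 × √(2/584) = 2.915 × 0.0585 = 0.171.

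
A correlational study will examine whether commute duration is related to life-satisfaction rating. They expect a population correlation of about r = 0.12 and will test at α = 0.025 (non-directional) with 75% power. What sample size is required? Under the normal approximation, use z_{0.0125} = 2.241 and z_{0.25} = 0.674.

Fisher's z: C = ½·ln((1+r)/(1−r)) = ½·ln(1.2727) = 0.1206.
n = ((z_{α/2} + z_β)/C)² + 3.
(2.241 + 0.674) / 0.1206 = 2.915 / 0.1206 = 24.171.
n = 24.171² + 3 = 584.23 + 3 = 587.2.
Round up.

n = 588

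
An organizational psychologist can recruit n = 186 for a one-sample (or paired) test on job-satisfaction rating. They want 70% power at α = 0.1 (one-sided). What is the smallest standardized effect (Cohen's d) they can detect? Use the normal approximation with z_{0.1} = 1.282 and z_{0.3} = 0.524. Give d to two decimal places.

d_min ≈ 0.13

For a single sample (or paired design) of n = 186: d_min = (z_{α} + z_β)/√n.
z-sum = 1.282 + 0.524 = 1.806.
d_min = 1.806 / √186 = 1.806 / 13.638 = 0.132.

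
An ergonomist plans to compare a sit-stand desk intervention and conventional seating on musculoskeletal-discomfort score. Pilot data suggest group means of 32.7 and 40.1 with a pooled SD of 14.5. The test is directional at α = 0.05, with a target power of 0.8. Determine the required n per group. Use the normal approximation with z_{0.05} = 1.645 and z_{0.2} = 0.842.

n = 48 per group

Cohen's d = |M₁ − M₂| / SD_pooled = |32.7 − 40.1| / 14.5 = 7.4 / 14.5 = 0.510.
For two independent groups with equal n: n = 2·((z_{α} + z_β) / d)².
z_{α} + z_β = 1.645 + 0.842 = 2.487.
n = 2 × (2.487 / 0.510)² = 2 × 4.876² = 2 × 23.78 = 47.6.
Round up to the next whole participant.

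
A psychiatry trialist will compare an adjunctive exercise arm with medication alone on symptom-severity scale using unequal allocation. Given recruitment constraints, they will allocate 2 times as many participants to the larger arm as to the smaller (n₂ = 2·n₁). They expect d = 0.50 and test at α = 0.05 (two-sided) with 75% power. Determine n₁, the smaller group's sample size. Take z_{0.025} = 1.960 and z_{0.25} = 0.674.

n₁ = 42

With allocation ratio k = n₂/n₁ = 2, Var(x̄₁−x̄₂) = σ²(1/n₁ + 1/(k·n₁)) = σ²·(k+1)/(k·n₁).
So n₁ = (1 + 1/k)·((z_{α/2} + z_β)/d)² = 1.500 × (2.634/0.50)².
n₁ = 1.500 × 27.75 = 41.6.
Round up: n₁ = 42, giving n₂ = 2 × 42 = 84.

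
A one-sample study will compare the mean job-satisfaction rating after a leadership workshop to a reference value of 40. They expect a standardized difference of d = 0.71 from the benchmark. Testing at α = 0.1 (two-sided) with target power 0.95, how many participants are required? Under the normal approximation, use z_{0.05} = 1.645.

n = 22

For a one-sample test: n = ((z_{α/2} + z_β) / d)².
z_{α/2} + z_β = 1.645 + 1.645 = 3.290.
n = (3.290 / 0.71)² = 4.634² = 21.47.
Round up.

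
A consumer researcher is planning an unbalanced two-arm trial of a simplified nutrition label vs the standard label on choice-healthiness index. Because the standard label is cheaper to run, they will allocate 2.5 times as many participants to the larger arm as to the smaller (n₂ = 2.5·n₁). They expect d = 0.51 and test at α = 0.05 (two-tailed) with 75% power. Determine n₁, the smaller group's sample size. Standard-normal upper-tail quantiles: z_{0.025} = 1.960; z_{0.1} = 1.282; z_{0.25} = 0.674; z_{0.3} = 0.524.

With allocation ratio k = n₂/n₁ = 2.5, Var(x̄₁−x̄₂) = σ²(1/n₁ + 1/(k·n₁)) = σ²·(k+1)/(k·n₁).
So n₁ = (1 + 1/k)·((z_{α/2} + z_β)/d)² = 1.400 × (2.634/0.51)².
n₁ = 1.400 × 26.67 = 37.3.
Round up: n₁ = 38, giving n₂ = 2.5 × 38 = 95.

n₁ = 38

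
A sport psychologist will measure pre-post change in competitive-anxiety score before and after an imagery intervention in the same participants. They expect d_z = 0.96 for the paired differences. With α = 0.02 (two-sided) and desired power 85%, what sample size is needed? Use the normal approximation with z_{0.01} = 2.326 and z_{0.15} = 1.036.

For a paired (one-sample on differences) test: n = ((z_{α/2} + z_β) / d)².
z_{α/2} + z_β = 2.326 + 1.036 = 3.362.
n = (3.362 / 0.96)² = 3.502² = 12.26.
Round up.

n = 13 pairs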